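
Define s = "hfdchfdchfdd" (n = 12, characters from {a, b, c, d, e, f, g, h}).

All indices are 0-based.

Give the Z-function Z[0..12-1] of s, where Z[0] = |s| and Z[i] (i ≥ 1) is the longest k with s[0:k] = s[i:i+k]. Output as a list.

Z[0]=12
i=1: outside box; Z[1]=0
i=2: outside box; Z[2]=0
i=3: outside box; Z[3]=0
i=4: outside box; Z[4]=7 grow→box=[4,11)
i=5: min(r-i=6, Z[1]=0)=0; Z[5]=0
i=6: min(r-i=5, Z[2]=0)=0; Z[6]=0
i=7: min(r-i=4, Z[3]=0)=0; Z[7]=0
i=8: min(r-i=3, Z[4]=7)=3; Z[8]=3
i=9: min(r-i=2, Z[5]=0)=0; Z[9]=0
i=10: min(r-i=1, Z[6]=0)=0; Z[10]=0
i=11: outside box; Z[11]=0

[12, 0, 0, 0, 7, 0, 0, 0, 3, 0, 0, 0]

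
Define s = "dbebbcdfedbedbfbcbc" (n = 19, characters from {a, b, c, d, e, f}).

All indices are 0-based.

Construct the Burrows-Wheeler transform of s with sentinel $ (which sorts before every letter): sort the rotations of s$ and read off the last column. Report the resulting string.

cecfbdddbbb$eecbfbbd

rank  rotation              last
    0  $dbebbcdfedbedbfbcbc  c
    1  bbcdfedbedbfbcbc$dbe  e
    2  bc$dbebbcdfedbedbfbc  c
    3  bcbc$dbebbcdfedbedbf  f
    4  bcdfedbedbfbcbc$dbeb  b
    5  bebbcdfedbedbfbcbc$d  d
    6  bedbfbcbc$dbebbcdfed  d
    7  bfbcbc$dbebbcdfedbed  d
    8  c$dbebbcdfedbedbfbcb  b
    9  cbc$dbebbcdfedbedbfb  b
   10  cdfedbedbfbcbc$dbebb  b
   11  dbebbcdfedbedbfbcbc$  $
   12  dbedbfbcbc$dbebbcdfe  e
   13  dbfbcbc$dbebbcdfedbe  e
   14  dfedbedbfbcbc$dbebbc  c
   15  ebbcdfedbedbfbcbc$db  b
   16  edbedbfbcbc$dbebbcdf  f
   17  edbfbcbc$dbebbcdfedb  b
   18  fbcbc$dbebbcdfedbedb  b
   19  fedbedbfbcbc$dbebbcd  d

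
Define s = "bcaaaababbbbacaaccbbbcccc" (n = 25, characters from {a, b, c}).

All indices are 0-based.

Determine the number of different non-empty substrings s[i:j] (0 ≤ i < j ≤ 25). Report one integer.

sorted suffixes:
  #0 SA[0]=2  'aaaababbbbacaaccbbbcccc'
  #1 SA[1]=3  'aaababbbbacaaccbbbcccc'
  #2 SA[2]=4  'aababbbbacaaccbbbcccc'
  #3 SA[3]=14  'aaccbbbcccc'
  #4 SA[4]=5  'ababbbbacaaccbbbcccc'
  #5 SA[5]=7  'abbbbacaaccbbbcccc'
  #6 SA[6]=12  'acaaccbbbcccc'
  #7 SA[7]=15  'accbbbcccc'
  #8 SA[8]=6  'babbbbacaaccbbbcccc'
  #9 SA[9]=11  'bacaaccbbbcccc'
  #10 SA[10]=10  'bbacaaccbbbcccc'
  #11 SA[11]=9  'bbbacaaccbbbcccc'
  #12 SA[12]=8  'bbbbacaaccbbbcccc'
  #13 SA[13]=18  'bbbcccc'
  #14 SA[14]=19  'bbcccc'
  #15 SA[15]=0  'bcaaaababbbbacaaccbbbcccc'
  #16 SA[16]=20  'bcccc'
  #17 SA[17]=24  'c'
  #18 SA[18]=1  'caaaababbbbacaaccbbbcccc'
  #19 SA[19]=13  'caaccbbbcccc'
  #20 SA[20]=17  'cbbbcccc'
  #21 SA[21]=23  'cc'
  #22 SA[22]=16  'ccbbbcccc'
  #23 SA[23]=22  'ccc'
  #24 SA[24]=21  'cccc'

SA = [2, 3, 4, 14, 5, 7, 12, 15, 6, 11, 10, 9, 8, 18, 19, 0, 20, 24, 1, 13, 17, 23, 16, 22, 21]
rank  pair      lcp
   1  s[2:],s[3:]  3  'aaa'
   2  s[3:],s[4:]  2  'aa'
   3  s[4:],s[14:]  2  'aa'
   4  s[14:],s[5:]  1  'a'
   5  s[5:],s[7:]  2  'ab'
   6  s[7:],s[12:]  1  'a'
   7  s[12:],s[15:]  2  'ac'
   8  s[15:],s[6:]  0  ''
   9  s[6:],s[11:]  2  'ba'
  10  s[11:],s[10:]  1  'b'
  11  s[10:],s[9:]  2  'bb'
  12  s[9:],s[8:]  3  'bbb'
  13  s[8:],s[18:]  3  'bbb'
  14  s[18:],s[19:]  2  'bb'
  15  s[19:],s[0:]  1  'b'
  16  s[0:],s[20:]  2  'bc'
  17  s[20:],s[24:]  0  ''
  18  s[24:],s[1:]  1  'c'
  19  s[1:],s[13:]  3  'caa'
  20  s[13:],s[17:]  1  'c'
  21  s[17:],s[23:]  1  'c'
  22  s[23:],s[16:]  2  'cc'
  23  s[16:],s[22:]  2  'cc'
  24  s[22:],s[21:]  3  'ccc'

n(n+1)/2 = 25·26/2 = 325
Σ LCP = 0 + 3 + 2 + 2 + 1 + 2 + 1 + 2 + 0 + 2 + 1 + 2 + 3 + 3 + 2 + 1 + 2 + 0 + 1 + 3 + 1 + 1 + 2 + 2 + 3 = 42
distinct = 325 − 42 = 283

283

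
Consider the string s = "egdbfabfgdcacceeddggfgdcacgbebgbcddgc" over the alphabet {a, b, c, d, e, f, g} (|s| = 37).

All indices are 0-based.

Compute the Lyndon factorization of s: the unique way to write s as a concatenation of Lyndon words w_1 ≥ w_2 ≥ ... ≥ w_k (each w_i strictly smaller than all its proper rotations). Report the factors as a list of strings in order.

["eg", "d", "bf", "abfgdcacceeddggfgdcacgbebgbcddgc"]

emit factor 1: 'eg' (i=0, period=2)
emit factor 2: 'd' (i=2, period=1)
emit factor 3: 'bf' (i=3, period=2)
emit factor 4: 'abfgdcacceeddggfgdcacgbebgbcddgc' (i=5, period=32)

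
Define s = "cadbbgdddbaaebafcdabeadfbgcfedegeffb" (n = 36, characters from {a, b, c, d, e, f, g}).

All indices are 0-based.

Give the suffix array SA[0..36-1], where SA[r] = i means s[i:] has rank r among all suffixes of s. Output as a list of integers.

[10, 18, 1, 21, 11, 14, 35, 9, 13, 3, 19, 24, 4, 0, 16, 26, 17, 8, 2, 7, 6, 29, 22, 20, 12, 28, 32, 30, 34, 23, 15, 27, 33, 25, 5, 31]

rank→(start, suffix):
  0 → (10, 'aaebafcdabeadfbgcfedegeffb')
  1 → (18, 'abeadfbgcfedegeffb')
  2 → (1, 'adbbgdddbaaebafcdabeadfbgcfedegeffb')
  3 → (21, 'adfbgcfedegeffb')
  4 → (11, 'aebafcdabeadfbgcfedegeffb')
  5 → (14, 'afcdabeadfbgcfedegeffb')
  6 → (35, 'b')
  7 → (9, 'baaebafcdabeadfbgcfedegeffb')
  8 → (13, 'bafcdabeadfbgcfedegeffb')
  9 → (3, 'bbgdddbaaebafcdabeadfbgcfedegeffb')
  10 → (19, 'beadfbgcfedegeffb')
  11 → (24, 'bgcfedegeffb')
  12 → (4, 'bgdddbaaebafcdabeadfbgcfedegeffb')
  13 → (0, 'cadbbgdddbaaebafcdabeadfbgcfedegeffb')
  14 → (16, 'cdabeadfbgcfedegeffb')
  15 → (26, 'cfedegeffb')
  16 → (17, 'dabeadfbgcfedegeffb')
  17 → (8, 'dbaaebafcdabeadfbgcfedegeffb')
  18 → (2, 'dbbgdddbaaebafcdabeadfbgcfedegeffb')
  19 → (7, 'ddbaaebafcdabeadfbgcfedegeffb')
  20 → (6, 'dddbaaebafcdabeadfbgcfedegeffb')
  21 → (29, 'degeffb')
  22 → (22, 'dfbgcfedegeffb')
  23 → (20, 'eadfbgcfedegeffb')
  24 → (12, 'ebafcdabeadfbgcfedegeffb')
  25 → (28, 'edegeffb')
  26 → (32, 'effb')
  27 → (30, 'egeffb')
  28 → (34, 'fb')
  29 → (23, 'fbgcfedegeffb')
  30 → (15, 'fcdabeadfbgcfedegeffb')
  31 → (27, 'fedegeffb')
  32 → (33, 'ffb')
  33 → (25, 'gcfedegeffb')
  34 → (5, 'gdddbaaebafcdabeadfbgcfedegeffb')
  35 → (31, 'geffb')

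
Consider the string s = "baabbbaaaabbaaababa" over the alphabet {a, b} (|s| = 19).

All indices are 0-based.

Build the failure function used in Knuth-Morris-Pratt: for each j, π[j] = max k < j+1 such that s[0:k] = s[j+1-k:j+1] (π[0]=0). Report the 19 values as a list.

π[0] = 0
j=1 s[j]='a': π[1]=0 (border '')
j=2 s[j]='a': π[2]=0 (border '')
j=3 s[j]='b': π[3]=1 (border 'b')
j=4 s[j]='b': k: 1→0; π[4]=1 (border 'b')
j=5 s[j]='b': k: 1→0; π[5]=1 (border 'b')
j=6 s[j]='a': π[6]=2 (border 'ba')
j=7 s[j]='a': π[7]=3 (border 'baa')
j=8 s[j]='a': k: 3→0; π[8]=0 (border '')
j=9 s[j]='a': π[9]=0 (border '')
j=10 s[j]='b': π[10]=1 (border 'b')
j=11 s[j]='b': k: 1→0; π[11]=1 (border 'b')
j=12 s[j]='a': π[12]=2 (border 'ba')
j=13 s[j]='a': π[13]=3 (border 'baa')
j=14 s[j]='a': k: 3→0; π[14]=0 (border '')
j=15 s[j]='b': π[15]=1 (border 'b')
j=16 s[j]='a': π[16]=2 (border 'ba')
j=17 s[j]='b': k: 2→0; π[17]=1 (border 'b')
j=18 s[j]='a': π[18]=2 (border 'ba')

[0, 0, 0, 1, 1, 1, 2, 3, 0, 0, 1, 1, 2, 3, 0, 1, 2, 1, 2]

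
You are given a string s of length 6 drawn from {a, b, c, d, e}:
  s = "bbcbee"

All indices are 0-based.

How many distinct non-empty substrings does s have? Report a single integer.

rank→(start, suffix):
  0 → (0, 'bbcbee')
  1 → (1, 'bcbee')
  2 → (3, 'bee')
  3 → (2, 'cbee')
  4 → (5, 'e')
  5 → (4, 'ee')

SA = [0, 1, 3, 2, 5, 4]
rank  pair      lcp
   1  s[0:],s[1:]  1  'b'
   2  s[1:],s[3:]  1  'b'
   3  s[3:],s[2:]  0  ''
   4  s[2:],s[5:]  0  ''
   5  s[5:],s[4:]  1  'e'

n(n+1)/2 = 6·7/2 = 21
Σ LCP = 0 + 1 + 1 + 0 + 0 + 1 = 3
distinct = 21 − 3 = 18

18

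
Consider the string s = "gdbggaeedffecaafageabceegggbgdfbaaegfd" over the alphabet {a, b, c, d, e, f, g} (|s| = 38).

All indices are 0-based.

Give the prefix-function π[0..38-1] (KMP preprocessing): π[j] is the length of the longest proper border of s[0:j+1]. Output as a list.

[0, 0, 0, 1, 1, 0, 0, 0, 0, 0, 0, 0, 0, 0, 0, 0, 0, 1, 0, 0, 0, 0, 0, 0, 1, 1, 1, 0, 1, 2, 0, 0, 0, 0, 0, 1, 0, 0]

π[0] = 0
j=1 s[j]='d': π[1]=0 (border '')
j=2 s[j]='b': π[2]=0 (border '')
j=3 s[j]='g': π[3]=1 (border 'g')
j=4 s[j]='g': k: 1→0; π[4]=1 (border 'g')
j=5 s[j]='a': k: 1→0; π[5]=0 (border '')
j=6 s[j]='e': π[6]=0 (border '')
j=7 s[j]='e': π[7]=0 (border '')
j=8 s[j]='d': π[8]=0 (border '')
j=9 s[j]='f': π[9]=0 (border '')
j=10 s[j]='f': π[10]=0 (border '')
j=11 s[j]='e': π[11]=0 (border '')
j=12 s[j]='c': π[12]=0 (border '')
j=13 s[j]='a': π[13]=0 (border '')
j=14 s[j]='a': π[14]=0 (border '')
j=15 s[j]='f': π[15]=0 (border '')
j=16 s[j]='a': π[16]=0 (border '')
j=17 s[j]='g': π[17]=1 (border 'g')
j=18 s[j]='e': k: 1→0; π[18]=0 (border '')
j=19 s[j]='a': π[19]=0 (border '')
j=20 s[j]='b': π[20]=0 (border '')
j=21 s[j]='c': π[21]=0 (border '')
j=22 s[j]='e': π[22]=0 (border '')
j=23 s[j]='e': π[23]=0 (border '')
j=24 s[j]='g': π[24]=1 (border 'g')
j=25 s[j]='g': k: 1→0; π[25]=1 (border 'g')
j=26 s[j]='g': k: 1→0; π[26]=1 (border 'g')
j=27 s[j]='b': k: 1→0; π[27]=0 (border '')
j=28 s[j]='g': π[28]=1 (border 'g')
j=29 s[j]='d': π[29]=2 (border 'gd')
j=30 s[j]='f': k: 2→0; π[30]=0 (border '')
j=31 s[j]='b': π[31]=0 (border '')
j=32 s[j]='a': π[32]=0 (border '')
j=33 s[j]='a': π[33]=0 (border '')
j=34 s[j]='e': π[34]=0 (border '')
j=35 s[j]='g': π[35]=1 (border 'g')
j=36 s[j]='f': k: 1→0; π[36]=0 (border '')
j=37 s[j]='d': π[37]=0 (border '')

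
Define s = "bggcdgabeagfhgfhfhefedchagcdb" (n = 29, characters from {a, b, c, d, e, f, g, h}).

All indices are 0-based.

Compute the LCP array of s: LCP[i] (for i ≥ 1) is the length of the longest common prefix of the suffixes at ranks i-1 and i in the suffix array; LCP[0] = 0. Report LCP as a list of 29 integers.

rank | idx | suffix
   0 |   6 | abeagfhgfhfhefedchagcdb
   1 |  24 | agcdb
   2 |   9 | agfhgfhfhefedchagcdb
   3 |  28 | b
   4 |   7 | beagfhgfhfhefedchagcdb
   5 |   0 | bggcdgabeagfhgfhfhefedchagcdb
   6 |  26 | cdb
   7 |   3 | cdgabeagfhgfhfhefedchagcdb
   8 |  22 | chagcdb
   9 |  27 | db
  10 |  21 | dchagcdb
  11 |   4 | dgabeagfhgfhfhefedchagcdb
  12 |   8 | eagfhgfhfhefedchagcdb
  13 |  20 | edchagcdb
  14 |  18 | efedchagcdb
  15 |  19 | fedchagcdb
  16 |  16 | fhefedchagcdb
  17 |  14 | fhfhefedchagcdb
  18 |  11 | fhgfhfhefedchagcdb
  19 |   5 | gabeagfhgfhfhefedchagcdb
  20 |  25 | gcdb
  21 |   2 | gcdgabeagfhgfhfhefedchagcdb
  22 |  13 | gfhfhefedchagcdb
  23 |  10 | gfhgfhfhefedchagcdb
  24 |   1 | ggcdgabeagfhgfhfhefedchagcdb
  25 |  23 | hagcdb
  26 |  17 | hefedchagcdb
  27 |  15 | hfhefedchagcdb
  28 |  12 | hgfhfhefedchagcdb

SA = [6, 24, 9, 28, 7, 0, 26, 3, 22, 27, 21, 4, 8, 20, 18, 19, 16, 14, 11, 5, 25, 2, 13, 10, 1, 23, 17, 15, 12]
rank  pair      lcp
   1  s[6:],s[24:]  1  'a'
   2  s[24:],s[9:]  2  'ag'
   3  s[9:],s[28:]  0  ''
   4  s[28:],s[7:]  1  'b'
   5  s[7:],s[0:]  1  'b'
   6  s[0:],s[26:]  0  ''
   7  s[26:],s[3:]  2  'cd'
   8  s[3:],s[22:]  1  'c'
   9  s[22:],s[27:]  0  ''
  10  s[27:],s[21:]  1  'd'
  11  s[21:],s[4:]  1  'd'
  12  s[4:],s[8:]  0  ''
  13  s[8:],s[20:]  1  'e'
  14  s[20:],s[18:]  1  'e'
  15  s[18:],s[19:]  0  ''
  16  s[19:],s[16:]  1  'f'
  17  s[16:],s[14:]  2  'fh'
  18  s[14:],s[11:]  2  'fh'
  19  s[11:],s[5:]  0  ''
  20  s[5:],s[25:]  1  'g'
  21  s[25:],s[2:]  3  'gcd'
  22  s[2:],s[13:]  1  'g'
  23  s[13:],s[10:]  3  'gfh'
  24  s[10:],s[1:]  1  'g'
  25  s[1:],s[23:]  0  ''
  26  s[23:],s[17:]  1  'h'
  27  s[17:],s[15:]  1  'h'
  28  s[15:],s[12:]  1  'h'

[0, 1, 2, 0, 1, 1, 0, 2, 1, 0, 1, 1, 0, 1, 1, 0, 1, 2, 2, 0, 1, 3, 1, 3, 1, 0, 1, 1, 1]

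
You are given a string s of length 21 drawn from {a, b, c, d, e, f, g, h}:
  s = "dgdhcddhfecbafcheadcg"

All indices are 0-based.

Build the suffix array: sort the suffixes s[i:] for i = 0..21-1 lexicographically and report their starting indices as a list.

[17, 12, 11, 10, 4, 19, 14, 18, 5, 0, 2, 6, 16, 9, 13, 8, 20, 1, 3, 15, 7]

sorted suffixes:
  #0 SA[0]=17  'adcg'
  #1 SA[1]=12  'afcheadcg'
  #2 SA[2]=11  'bafcheadcg'
  #3 SA[3]=10  'cbafcheadcg'
  #4 SA[4]=4  'cddhfecbafcheadcg'
  #5 SA[5]=19  'cg'
  #6 SA[6]=14  'cheadcg'
  #7 SA[7]=18  'dcg'
  #8 SA[8]=5  'ddhfecbafcheadcg'
  #9 SA[9]=0  'dgdhcddhfecbafcheadcg'
  #10 SA[10]=2  'dhcddhfecbafcheadcg'
  #11 SA[11]=6  'dhfecbafcheadcg'
  #12 SA[12]=16  'eadcg'
  #13 SA[13]=9  'ecbafcheadcg'
  #14 SA[14]=13  'fcheadcg'
  #15 SA[15]=8  'fecbafcheadcg'
  #16 SA[16]=20  'g'
  #17 SA[17]=1  'gdhcddhfecbafcheadcg'
  #18 SA[18]=3  'hcddhfecbafcheadcg'
  #19 SA[19]=15  'headcg'
  #20 SA[20]=7  'hfecbafcheadcg'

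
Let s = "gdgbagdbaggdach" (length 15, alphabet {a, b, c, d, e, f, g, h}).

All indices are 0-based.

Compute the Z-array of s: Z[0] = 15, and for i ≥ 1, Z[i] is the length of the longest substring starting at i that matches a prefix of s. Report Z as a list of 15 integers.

[15, 0, 1, 0, 0, 2, 0, 0, 0, 1, 2, 0, 0, 0, 0]

Z[0]=15
i=1: i≥r, start 0; Z[1]=0
i=2: i≥r, start 0; Z[2]=1 grow→box=[2,3)
i=3: i≥r, start 0; Z[3]=0
i=4: i≥r, start 0; Z[4]=0
i=5: i≥r, start 0; Z[5]=2 grow→box=[5,7)
i=6: min(r-i=1, Z[1]=0)=0; Z[6]=0
i=7: i≥r, start 0; Z[7]=0
i=8: i≥r, start 0; Z[8]=0
i=9: i≥r, start 0; Z[9]=1 grow→box=[9,10)
i=10: i≥r, start 0; Z[10]=2 grow→box=[10,12)
i=11: min(r-i=1, Z[1]=0)=0; Z[11]=0
i=12: i≥r, start 0; Z[12]=0
i=13: i≥r, start 0; Z[13]=0
i=14: i≥r, start 0; Z[14]=0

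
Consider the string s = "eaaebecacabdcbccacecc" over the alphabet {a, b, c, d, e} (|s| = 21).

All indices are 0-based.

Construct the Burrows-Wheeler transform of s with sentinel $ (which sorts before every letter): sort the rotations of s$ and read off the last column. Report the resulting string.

rank  rotation                last
    0  $eaaebecacabdcbccacecc  c
    1  aaebecacabdcbccacecc$e  e
    2  abdcbccacecc$eaaebecac  c
    3  acabdcbccacecc$eaaebec  c
    4  acecc$eaaebecacabdcbcc  c
    5  aebecacabdcbccacecc$ea  a
    6  bccacecc$eaaebecacabdc  c
    7  bdcbccacecc$eaaebecaca  a
    8  becacabdcbccacecc$eaae  e
    9  c$eaaebecacabdcbccacec  c
   10  cabdcbccacecc$eaaebeca  a
   11  cacabdcbccacecc$eaaebe  e
   12  cacecc$eaaebecacabdcbc  c
   13  cbccacecc$eaaebecacabd  d
   14  cc$eaaebecacabdcbccace  e
   15  ccacecc$eaaebecacabdcb  b
   16  cecc$eaaebecacabdcbcca  a
   17  dcbccacecc$eaaebecacab  b
   18  eaaebecacabdcbccacecc$  $
   19  ebecacabdcbccacecc$eaa  a
   20  ecacabdcbccacecc$eaaeb  b
   21  ecc$eaaebecacabdcbccac  c

cecccacaecaecdebab$abc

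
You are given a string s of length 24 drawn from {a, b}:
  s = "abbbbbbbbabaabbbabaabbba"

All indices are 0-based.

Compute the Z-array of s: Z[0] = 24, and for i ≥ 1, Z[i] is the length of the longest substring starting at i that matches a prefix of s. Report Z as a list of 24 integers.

[24, 0, 0, 0, 0, 0, 0, 0, 0, 2, 0, 1, 4, 0, 0, 0, 2, 0, 1, 4, 0, 0, 0, 1]

Z[0]=24
i=1: fresh scan; Z[1]=0
i=2: fresh scan; Z[2]=0
i=3: fresh scan; Z[3]=0
i=4: fresh scan; Z[4]=0
i=5: fresh scan; Z[5]=0
i=6: fresh scan; Z[6]=0
i=7: fresh scan; Z[7]=0
i=8: fresh scan; Z[8]=0
i=9: fresh scan; Z[9]=2 extend→box=[9,11)
i=10: min(r-i=1, Z[1]=0)=0; Z[10]=0
i=11: fresh scan; Z[11]=1 extend→box=[11,12)
i=12: fresh scan; Z[12]=4 extend→box=[12,16)
i=13: min(r-i=3, Z[1]=0)=0; Z[13]=0
i=14: min(r-i=2, Z[2]=0)=0; Z[14]=0
i=15: min(r-i=1, Z[3]=0)=0; Z[15]=0
i=16: fresh scan; Z[16]=2 extend→box=[16,18)
i=17: min(r-i=1, Z[1]=0)=0; Z[17]=0
i=18: fresh scan; Z[18]=1 extend→box=[18,19)
i=19: fresh scan; Z[19]=4 extend→box=[19,23)
i=20: min(r-i=3, Z[1]=0)=0; Z[20]=0
i=21: min(r-i=2, Z[2]=0)=0; Z[21]=0
i=22: min(r-i=1, Z[3]=0)=0; Z[22]=0
i=23: fresh scan; Z[23]=1 extend→box=[23,24)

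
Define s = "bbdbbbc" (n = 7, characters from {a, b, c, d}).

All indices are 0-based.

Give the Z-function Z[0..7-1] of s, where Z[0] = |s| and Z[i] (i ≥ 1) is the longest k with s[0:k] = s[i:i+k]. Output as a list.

Z[0]=7
i=1: outside box; Z[1]=1 scan→box=[1,2)
i=2: outside box; Z[2]=0
i=3: outside box; Z[3]=2 scan→box=[3,5)
i=4: min(r-i=1, Z[1]=1)=1; Z[4]=2 scan→box=[4,6)
i=5: min(r-i=1, Z[1]=1)=1; Z[5]=1
i=6: outside box; Z[6]=0

[7, 1, 0, 2, 2, 1, 0]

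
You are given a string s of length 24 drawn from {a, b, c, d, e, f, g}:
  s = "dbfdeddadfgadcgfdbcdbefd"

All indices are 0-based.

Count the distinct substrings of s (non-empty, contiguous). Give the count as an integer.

rank→(start, suffix):
  0 → (11, 'adcgfdbcdbefd')
  1 → (7, 'adfgadcgfdbcdbefd')
  2 → (17, 'bcdbefd')
  3 → (20, 'befd')
  4 → (1, 'bfdeddadfgadcgfdbcdbefd')
  5 → (18, 'cdbefd')
  6 → (13, 'cgfdbcdbefd')
  7 → (23, 'd')
  8 → (6, 'dadfgadcgfdbcdbefd')
  9 → (16, 'dbcdbefd')
  10 → (19, 'dbefd')
  11 → (0, 'dbfdeddadfgadcgfdbcdbefd')
  12 → (12, 'dcgfdbcdbefd')
  13 → (5, 'ddadfgadcgfdbcdbefd')
  14 → (3, 'deddadfgadcgfdbcdbefd')
  15 → (8, 'dfgadcgfdbcdbefd')
  16 → (4, 'eddadfgadcgfdbcdbefd')
  17 → (21, 'efd')
  18 → (22, 'fd')
  19 → (15, 'fdbcdbefd')
  20 → (2, 'fdeddadfgadcgfdbcdbefd')
  21 → (9, 'fgadcgfdbcdbefd')
  22 → (10, 'gadcgfdbcdbefd')
  23 → (14, 'gfdbcdbefd')

SA = [11, 7, 17, 20, 1, 18, 13, 23, 6, 16, 19, 0, 12, 5, 3, 8, 4, 21, 22, 15, 2, 9, 10, 14]
[i] adj suffixes → lcp
  [1] 11/7 → 2 ('ad')
  [2] 7/17 → 0 ('')
  [3] 17/20 → 1 ('b')
  [4] 20/1 → 1 ('b')
  [5] 1/18 → 0 ('')
  [6] 18/13 → 1 ('c')
  [7] 13/23 → 0 ('')
  [8] 23/6 → 1 ('d')
  [9] 6/16 → 1 ('d')
  [10] 16/19 → 2 ('db')
  [11] 19/0 → 2 ('db')
  [12] 0/12 → 1 ('d')
  [13] 12/5 → 1 ('d')
  [14] 5/3 → 1 ('d')
  [15] 3/8 → 1 ('d')
  [16] 8/4 → 0 ('')
  [17] 4/21 → 1 ('e')
  [18] 21/22 → 0 ('')
  [19] 22/15 → 2 ('fd')
  [20] 15/2 → 2 ('fd')
  [21] 2/9 → 1 ('f')
  [22] 9/10 → 0 ('')
  [23] 10/14 → 1 ('g')

n(n+1)/2 = 24·25/2 = 300
Σ LCP = 0 + 2 + 0 + 1 + 1 + 0 + 1 + 0 + 1 + 1 + 2 + 2 + 1 + 1 + 1 + 1 + 0 + 1 + 0 + 2 + 2 + 1 + 0 + 1 = 22
distinct = 300 − 22 = 278

278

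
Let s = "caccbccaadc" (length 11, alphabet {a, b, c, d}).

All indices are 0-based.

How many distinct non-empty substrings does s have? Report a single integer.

57

rank→(start, suffix):
  0 → (7, 'aadc')
  1 → (1, 'accbccaadc')
  2 → (8, 'adc')
  3 → (4, 'bccaadc')
  4 → (10, 'c')
  5 → (6, 'caadc')
  6 → (0, 'caccbccaadc')
  7 → (3, 'cbccaadc')
  8 → (5, 'ccaadc')
  9 → (2, 'ccbccaadc')
  10 → (9, 'dc')

SA = [7, 1, 8, 4, 10, 6, 0, 3, 5, 2, 9]
rank  pair      lcp
   1  s[7:],s[1:]  1  'a'
   2  s[1:],s[8:]  1  'a'
   3  s[8:],s[4:]  0  ''
   4  s[4:],s[10:]  0  ''
   5  s[10:],s[6:]  1  'c'
   6  s[6:],s[0:]  2  'ca'
   7  s[0:],s[3:]  1  'c'
   8  s[3:],s[5:]  1  'c'
   9  s[5:],s[2:]  2  'cc'
  10  s[2:],s[9:]  0  ''

n(n+1)/2 = 11·12/2 = 66
Σ LCP = 0 + 1 + 1 + 0 + 0 + 1 + 2 + 1 + 1 + 2 + 0 = 9
distinct = 66 − 9 = 57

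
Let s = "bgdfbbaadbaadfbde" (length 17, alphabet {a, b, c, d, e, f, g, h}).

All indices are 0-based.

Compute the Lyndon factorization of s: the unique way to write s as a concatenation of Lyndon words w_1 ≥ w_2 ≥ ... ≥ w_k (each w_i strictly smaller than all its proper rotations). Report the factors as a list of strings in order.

["bgdf", "b", "b", "aadbaadfbde"]

emit factor 1: 'bgdf' (i=0, period=4)
emit factor 2: 'b' (i=4, period=1)
emit factor 3: 'b' (i=5, period=1)
emit factor 4: 'aadbaadfbde' (i=6, period=11)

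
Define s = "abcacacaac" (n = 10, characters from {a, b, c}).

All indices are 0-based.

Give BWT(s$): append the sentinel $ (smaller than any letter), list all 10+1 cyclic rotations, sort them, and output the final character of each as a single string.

cc$accaaaab

rank  rotation     last
    0  $abcacacaac  c
    1  aac$abcacac  c
    2  abcacacaac$  $
    3  ac$abcacaca  a
    4  acaac$abcac  c
    5  acacaac$abc  c
    6  bcacacaac$a  a
    7  c$abcacacaa  a
    8  caac$abcaca  a
    9  cacaac$abca  a
   10  cacacaac$ab  b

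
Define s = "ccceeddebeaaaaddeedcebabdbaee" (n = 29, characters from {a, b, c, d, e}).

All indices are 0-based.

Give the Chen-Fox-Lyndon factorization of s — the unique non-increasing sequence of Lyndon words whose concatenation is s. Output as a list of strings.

["ccceedde", "be", "aaaaddeedcebabdbaee"]

emit factor 1: 'ccceedde' (i=0, period=8)
emit factor 2: 'be' (i=8, period=2)
emit factor 3: 'aaaaddeedcebabdbaee' (i=10, period=19)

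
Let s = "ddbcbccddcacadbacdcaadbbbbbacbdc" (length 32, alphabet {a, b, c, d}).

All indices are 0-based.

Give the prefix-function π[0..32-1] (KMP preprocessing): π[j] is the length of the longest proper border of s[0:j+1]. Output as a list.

[0, 1, 0, 0, 0, 0, 0, 1, 2, 0, 0, 0, 0, 1, 0, 0, 0, 1, 0, 0, 0, 1, 0, 0, 0, 0, 0, 0, 0, 0, 1, 0]

π[0] = 0
j=1 s[j]='d': π[1]=1 (border 'd')
j=2 s[j]='b': k: 1→0; π[2]=0 (border '')
j=3 s[j]='c': π[3]=0 (border '')
j=4 s[j]='b': π[4]=0 (border '')
j=5 s[j]='c': π[5]=0 (border '')
j=6 s[j]='c': π[6]=0 (border '')
j=7 s[j]='d': π[7]=1 (border 'd')
j=8 s[j]='d': π[8]=2 (border 'dd')
j=9 s[j]='c': k: 2→1→0; π[9]=0 (border '')
j=10 s[j]='a': π[10]=0 (border '')
j=11 s[j]='c': π[11]=0 (border '')
j=12 s[j]='a': π[12]=0 (border '')
j=13 s[j]='d': π[13]=1 (border 'd')
j=14 s[j]='b': k: 1→0; π[14]=0 (border '')
j=15 s[j]='a': π[15]=0 (border '')
j=16 s[j]='c': π[16]=0 (border '')
j=17 s[j]='d': π[17]=1 (border 'd')
j=18 s[j]='c': k: 1→0; π[18]=0 (border '')
j=19 s[j]='a': π[19]=0 (border '')
j=20 s[j]='a': π[20]=0 (border '')
j=21 s[j]='d': π[21]=1 (border 'd')
j=22 s[j]='b': k: 1→0; π[22]=0 (border '')
j=23 s[j]='b': π[23]=0 (border '')
j=24 s[j]='b': π[24]=0 (border '')
j=25 s[j]='b': π[25]=0 (border '')
j=26 s[j]='b': π[26]=0 (border '')
j=27 s[j]='a': π[27]=0 (border '')
j=28 s[j]='c': π[28]=0 (border '')
j=29 s[j]='b': π[29]=0 (border '')
j=30 s[j]='d': π[30]=1 (border 'd')
j=31 s[j]='c': k: 1→0; π[31]=0 (border '')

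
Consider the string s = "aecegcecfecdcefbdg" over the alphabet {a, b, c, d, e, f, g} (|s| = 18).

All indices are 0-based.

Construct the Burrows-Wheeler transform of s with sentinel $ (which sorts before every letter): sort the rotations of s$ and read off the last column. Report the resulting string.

g$fegdeecbfacccecde

rank  rotation             last
    0  $aecegcecfecdcefbdg  g
    1  aecegcecfecdcefbdg$  $
    2  bdg$aecegcecfecdcef  f
    3  cdcefbdg$aecegcecfe  e
    4  cecfecdcefbdg$aeceg  g
    5  cefbdg$aecegcecfecd  d
    6  cegcecfecdcefbdg$ae  e
    7  cfecdcefbdg$aecegce  e
    8  dcefbdg$aecegcecfec  c
    9  dg$aecegcecfecdcefb  b
   10  ecdcefbdg$aecegcecf  f
   11  ecegcecfecdcefbdg$a  a
   12  ecfecdcefbdg$aecegc  c
   13  efbdg$aecegcecfecdc  c
   14  egcecfecdcefbdg$aec  c
   15  fbdg$aecegcecfecdce  e
   16  fecdcefbdg$aecegcec  c
   17  g$aecegcecfecdcefbd  d
   18  gcecfecdcefbdg$aece  e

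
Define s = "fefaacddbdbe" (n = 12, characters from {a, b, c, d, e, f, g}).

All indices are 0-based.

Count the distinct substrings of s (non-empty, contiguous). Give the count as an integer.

rank→(start, suffix):
  0 → (3, 'aacddbdbe')
  1 → (4, 'acddbdbe')
  2 → (8, 'bdbe')
  3 → (10, 'be')
  4 → (5, 'cddbdbe')
  5 → (7, 'dbdbe')
  6 → (9, 'dbe')
  7 → (6, 'ddbdbe')
  8 → (11, 'e')
  9 → (1, 'efaacddbdbe')
  10 → (2, 'faacddbdbe')
  11 → (0, 'fefaacddbdbe')

SA = [3, 4, 8, 10, 5, 7, 9, 6, 11, 1, 2, 0]
rank  pair      lcp
   1  s[3:],s[4:]  1  'a'
   2  s[4:],s[8:]  0  ''
   3  s[8:],s[10:]  1  'b'
   4  s[10:],s[5:]  0  ''
   5  s[5:],s[7:]  0  ''
   6  s[7:],s[9:]  2  'db'
   7  s[9:],s[6:]  1  'd'
   8  s[6:],s[11:]  0  ''
   9  s[11:],s[1:]  1  'e'
  10  s[1:],s[2:]  0  ''
  11  s[2:],s[0:]  1  'f'

n(n+1)/2 = 12·13/2 = 78
Σ LCP = 0 + 1 + 0 + 1 + 0 + 0 + 2 + 1 + 0 + 1 + 0 + 1 = 7
distinct = 78 − 7 = 71

71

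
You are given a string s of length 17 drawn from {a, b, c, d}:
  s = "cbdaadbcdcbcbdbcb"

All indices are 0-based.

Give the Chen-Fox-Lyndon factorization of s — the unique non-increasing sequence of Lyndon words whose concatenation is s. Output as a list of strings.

["c", "bd", "aadbcdcbcbdbcb"]

emit factor 1: 'c' (i=0, period=1)
emit factor 2: 'bd' (i=1, period=2)
emit factor 3: 'aadbcdcbcbdbcb' (i=3, period=14)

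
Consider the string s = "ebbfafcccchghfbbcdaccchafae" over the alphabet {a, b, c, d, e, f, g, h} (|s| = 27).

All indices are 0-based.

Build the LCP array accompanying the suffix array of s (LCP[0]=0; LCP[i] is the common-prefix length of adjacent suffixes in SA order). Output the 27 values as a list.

rank | idx | suffix
   0 |  18 | accchafae
   1 |  25 | ae
   2 |  23 | afae
   3 |   4 | afcccchghfbbcdaccchafae
   4 |  14 | bbcdaccchafae
   5 |   1 | bbfafcccchghfbbcdaccchafae
   6 |  15 | bcdaccchafae
   7 |   2 | bfafcccchghfbbcdaccchafae
   8 |   6 | cccchghfbbcdaccchafae
   9 |  19 | ccchafae
  10 |   7 | ccchghfbbcdaccchafae
  11 |  20 | cchafae
  12 |   8 | cchghfbbcdaccchafae
  13 |  16 | cdaccchafae
  14 |  21 | chafae
  15 |   9 | chghfbbcdaccchafae
  16 |  17 | daccchafae
  17 |  26 | e
  18 |   0 | ebbfafcccchghfbbcdaccchafae
  19 |  24 | fae
  20 |   3 | fafcccchghfbbcdaccchafae
  21 |  13 | fbbcdaccchafae
  22 |   5 | fcccchghfbbcdaccchafae
  23 |  11 | ghfbbcdaccchafae
  24 |  22 | hafae
  25 |  12 | hfbbcdaccchafae
  26 |  10 | hghfbbcdaccchafae

SA = [18, 25, 23, 4, 14, 1, 15, 2, 6, 19, 7, 20, 8, 16, 21, 9, 17, 26, 0, 24, 3, 13, 5, 11, 22, 12, 10]
rank  pair      lcp
   1  s[18:],s[25:]  1  'a'
   2  s[25:],s[23:]  1  'a'
   3  s[23:],s[4:]  2  'af'
   4  s[4:],s[14:]  0  ''
   5  s[14:],s[1:]  2  'bb'
   6  s[1:],s[15:]  1  'b'
   7  s[15:],s[2:]  1  'b'
   8  s[2:],s[6:]  0  ''
   9  s[6:],s[19:]  3  'ccc'
  10  s[19:],s[7:]  4  'ccch'
  11  s[7:],s[20:]  2  'cc'
  12  s[20:],s[8:]  3  'cch'
  13  s[8:],s[16:]  1  'c'
  14  s[16:],s[21:]  1  'c'
  15  s[21:],s[9:]  2  'ch'
  16  s[9:],s[17:]  0  ''
  17  s[17:],s[26:]  0  ''
  18  s[26:],s[0:]  1  'e'
  19  s[0:],s[24:]  0  ''
  20  s[24:],s[3:]  2  'fa'
  21  s[3:],s[13:]  1  'f'
  22  s[13:],s[5:]  1  'f'
  23  s[5:],s[11:]  0  ''
  24  s[11:],s[22:]  0  ''
  25  s[22:],s[12:]  1  'h'
  26  s[12:],s[10:]  1  'h'

[0, 1, 1, 2, 0, 2, 1, 1, 0, 3, 4, 2, 3, 1, 1, 2, 0, 0, 1, 0, 2, 1, 1, 0, 0, 1, 1]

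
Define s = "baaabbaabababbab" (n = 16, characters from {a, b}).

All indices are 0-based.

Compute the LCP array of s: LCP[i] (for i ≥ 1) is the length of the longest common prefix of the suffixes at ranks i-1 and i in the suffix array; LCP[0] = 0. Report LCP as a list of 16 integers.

rank→(start, suffix):
  0 → (1, 'aaabbaabababbab')
  1 → (6, 'aabababbab')
  2 → (2, 'aabbaabababbab')
  3 → (14, 'ab')
  4 → (7, 'abababbab')
  5 → (9, 'ababbab')
  6 → (3, 'abbaabababbab')
  7 → (11, 'abbab')
  8 → (15, 'b')
  9 → (0, 'baaabbaabababbab')
  10 → (5, 'baabababbab')
  11 → (13, 'bab')
  12 → (8, 'bababbab')
  13 → (10, 'babbab')
  14 → (4, 'bbaabababbab')
  15 → (12, 'bbab')

SA = [1, 6, 2, 14, 7, 9, 3, 11, 15, 0, 5, 13, 8, 10, 4, 12]
rank  pair      lcp
   1  s[1:],s[6:]  2  'aa'
   2  s[6:],s[2:]  3  'aab'
   3  s[2:],s[14:]  1  'a'
   4  s[14:],s[7:]  2  'ab'
   5  s[7:],s[9:]  4  'abab'
   6  s[9:],s[3:]  2  'ab'
   7  s[3:],s[11:]  4  'abba'
   8  s[11:],s[15:]  0  ''
   9  s[15:],s[0:]  1  'b'
  10  s[0:],s[5:]  3  'baa'
  11  s[5:],s[13:]  2  'ba'
  12  s[13:],s[8:]  3  'bab'
  13  s[8:],s[10:]  3  'bab'
  14  s[10:],s[4:]  1  'b'
  15  s[4:],s[12:]  3  'bba'

[0, 2, 3, 1, 2, 4, 2, 4, 0, 1, 3, 2, 3, 3, 1, 3]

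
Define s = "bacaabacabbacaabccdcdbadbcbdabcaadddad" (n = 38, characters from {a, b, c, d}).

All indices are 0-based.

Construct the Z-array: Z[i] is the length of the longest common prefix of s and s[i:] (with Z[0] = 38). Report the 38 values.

Z[0]=38
i=1: outside box; Z[1]=0
i=2: outside box; Z[2]=0
i=3: outside box; Z[3]=0
i=4: outside box; Z[4]=0
i=5: outside box; Z[5]=4 extend→box=[5,9)
i=6: min(r-i=3, Z[1]=0)=0; Z[6]=0
i=7: min(r-i=2, Z[2]=0)=0; Z[7]=0
i=8: min(r-i=1, Z[3]=0)=0; Z[8]=0
i=9: outside box; Z[9]=1 extend→box=[9,10)
i=10: outside box; Z[10]=6 extend→box=[10,16)
i=11: min(r-i=5, Z[1]=0)=0; Z[11]=0
i=12: min(r-i=4, Z[2]=0)=0; Z[12]=0
i=13: min(r-i=3, Z[3]=0)=0; Z[13]=0
i=14: min(r-i=2, Z[4]=0)=0; Z[14]=0
i=15: min(r-i=1, Z[5]=4)=1; Z[15]=1
i=16: outside box; Z[16]=0
i=17: outside box; Z[17]=0
i=18: outside box; Z[18]=0
i=19: outside box; Z[19]=0
i=20: outside box; Z[20]=0
i=21: outside box; Z[21]=2 extend→box=[21,23)
i=22: min(r-i=1, Z[1]=0)=0; Z[22]=0
i=23: outside box; Z[23]=0
i=24: outside box; Z[24]=1 extend→box=[24,25)
i=25: outside box; Z[25]=0
i=26: outside box; Z[26]=1 extend→box=[26,27)
i=27: outside box; Z[27]=0
i=28: outside box; Z[28]=0
i=29: outside box; Z[29]=1 extend→box=[29,30)
i=30: outside box; Z[30]=0
i=31: outside box; Z[31]=0
i=32: outside box; Z[32]=0
i=33: outside box; Z[33]=0
i=34: outside box; Z[34]=0
i=35: outside box; Z[35]=0
i=36: outside box; Z[36]=0
i=37: outside box; Z[37]=0

[38, 0, 0, 0, 0, 4, 0, 0, 0, 1, 6, 0, 0, 0, 0, 1, 0, 0, 0, 0, 0, 2, 0, 0, 1, 0, 1, 0, 0, 1, 0, 0, 0, 0, 0, 0, 0, 0]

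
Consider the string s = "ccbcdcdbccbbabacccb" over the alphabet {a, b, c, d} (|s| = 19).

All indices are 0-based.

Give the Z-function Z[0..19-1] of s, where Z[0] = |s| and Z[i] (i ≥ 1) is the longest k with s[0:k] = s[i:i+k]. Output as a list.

[19, 1, 0, 1, 0, 1, 0, 0, 3, 1, 0, 0, 0, 0, 0, 2, 3, 1, 0]

Z[0]=19
i=1: i≥r, start 0; Z[1]=1 extend→box=[1,2)
i=2: i≥r, start 0; Z[2]=0
i=3: i≥r, start 0; Z[3]=1 extend→box=[3,4)
i=4: i≥r, start 0; Z[4]=0
i=5: i≥r, start 0; Z[5]=1 extend→box=[5,6)
i=6: i≥r, start 0; Z[6]=0
i=7: i≥r, start 0; Z[7]=0
i=8: i≥r, start 0; Z[8]=3 extend→box=[8,11)
i=9: min(r-i=2, Z[1]=1)=1; Z[9]=1
i=10: min(r-i=1, Z[2]=0)=0; Z[10]=0
i=11: i≥r, start 0; Z[11]=0
i=12: i≥r, start 0; Z[12]=0
i=13: i≥r, start 0; Z[13]=0
i=14: i≥r, start 0; Z[14]=0
i=15: i≥r, start 0; Z[15]=2 extend→box=[15,17)
i=16: min(r-i=1, Z[1]=1)=1; Z[16]=3 extend→box=[16,19)
i=17: min(r-i=2, Z[1]=1)=1; Z[17]=1
i=18: min(r-i=1, Z[2]=0)=0; Z[18]=0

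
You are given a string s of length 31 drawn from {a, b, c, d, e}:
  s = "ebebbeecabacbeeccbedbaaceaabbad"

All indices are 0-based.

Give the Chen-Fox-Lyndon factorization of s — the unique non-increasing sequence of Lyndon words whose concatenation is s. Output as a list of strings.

emit factor 1: 'e' (i=0, period=1)
emit factor 2: 'be' (i=1, period=2)
emit factor 3: 'bbeec' (i=3, period=5)
emit factor 4: 'abacbeeccbedb' (i=8, period=13)
emit factor 5: 'aace' (i=21, period=4)
emit factor 6: 'aabbad' (i=25, period=6)

["e", "be", "bbeec", "abacbeeccbedb", "aace", "aabbad"]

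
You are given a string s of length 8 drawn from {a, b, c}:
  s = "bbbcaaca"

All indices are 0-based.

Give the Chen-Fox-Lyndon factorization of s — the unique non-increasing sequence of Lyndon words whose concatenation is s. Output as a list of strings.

["bbbc", "aac", "a"]

emit factor 1: 'bbbc' (i=0, period=4)
emit factor 2: 'aac' (i=4, period=3)
emit factor 3: 'a' (i=7, period=1)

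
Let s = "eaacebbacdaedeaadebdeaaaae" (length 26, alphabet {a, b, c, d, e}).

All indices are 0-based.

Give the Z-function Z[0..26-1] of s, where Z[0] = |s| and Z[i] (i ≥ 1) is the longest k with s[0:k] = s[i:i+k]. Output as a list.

[26, 0, 0, 0, 1, 0, 0, 0, 0, 0, 0, 1, 0, 3, 0, 0, 0, 1, 0, 0, 3, 0, 0, 0, 0, 1]

Z[0]=26
i=1: outside box; Z[1]=0
i=2: outside box; Z[2]=0
i=3: outside box; Z[3]=0
i=4: outside box; Z[4]=1 scan→box=[4,5)
i=5: outside box; Z[5]=0
i=6: outside box; Z[6]=0
i=7: outside box; Z[7]=0
i=8: outside box; Z[8]=0
i=9: outside box; Z[9]=0
i=10: outside box; Z[10]=0
i=11: outside box; Z[11]=1 scan→box=[11,12)
i=12: outside box; Z[12]=0
i=13: outside box; Z[13]=3 scan→box=[13,16)
i=14: min(r-i=2, Z[1]=0)=0; Z[14]=0
i=15: min(r-i=1, Z[2]=0)=0; Z[15]=0
i=16: outside box; Z[16]=0
i=17: outside box; Z[17]=1 scan→box=[17,18)
i=18: outside box; Z[18]=0
i=19: outside box; Z[19]=0
i=20: outside box; Z[20]=3 scan→box=[20,23)
i=21: min(r-i=2, Z[1]=0)=0; Z[21]=0
i=22: min(r-i=1, Z[2]=0)=0; Z[22]=0
i=23: outside box; Z[23]=0
i=24: outside box; Z[24]=0
i=25: outside box; Z[25]=1 scan→box=[25,26)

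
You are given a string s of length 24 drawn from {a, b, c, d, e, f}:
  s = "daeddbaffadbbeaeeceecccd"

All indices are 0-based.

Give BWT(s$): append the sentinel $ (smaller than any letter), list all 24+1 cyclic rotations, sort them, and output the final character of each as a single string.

dfdebddbeccec$daebeeacafa

rank  rotation                   last
    0  $daeddbaffadbbeaeeceecccd  d
    1  adbbeaeeceecccd$daeddbaff  f
    2  aeddbaffadbbeaeeceecccd$d  d
    3  aeeceecccd$daeddbaffadbbe  e
    4  affadbbeaeeceecccd$daeddb  b
    5  baffadbbeaeeceecccd$daedd  d
    6  bbeaeeceecccd$daeddbaffad  d
    7  beaeeceecccd$daeddbaffadb  b
    8  cccd$daeddbaffadbbeaeecee  e
    9  ccd$daeddbaffadbbeaeeceec  c
   10  cd$daeddbaffadbbeaeeceecc  c
   11  ceecccd$daeddbaffadbbeaee  e
   12  d$daeddbaffadbbeaeeceeccc  c
   13  daeddbaffadbbeaeeceecccd$  $
   14  dbaffadbbeaeeceecccd$daed  d
   15  dbbeaeeceecccd$daeddbaffa  a
   16  ddbaffadbbeaeeceecccd$dae  e
   17  eaeeceecccd$daeddbaffadbb  b
   18  ecccd$daeddbaffadbbeaeece  e
   19  eceecccd$daeddbaffadbbeae  e
   20  eddbaffadbbeaeeceecccd$da  a
   21  eecccd$daeddbaffadbbeaeec  c
   22  eeceecccd$daeddbaffadbbea  a
   23  fadbbeaeeceecccd$daeddbaf  f
   24  ffadbbeaeeceecccd$daeddba  a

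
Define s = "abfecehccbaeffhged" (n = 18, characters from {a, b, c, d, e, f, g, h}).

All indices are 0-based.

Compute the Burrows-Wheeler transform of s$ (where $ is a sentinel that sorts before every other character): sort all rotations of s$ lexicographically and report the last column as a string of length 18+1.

rank  rotation             last
    0  $abfecehccbaeffhged  d
    1  abfecehccbaeffhged$  $
    2  aeffhged$abfecehccb  b
    3  baeffhged$abfecehcc  c
    4  bfecehccbaeffhged$a  a
    5  cbaeffhged$abfecehc  c
    6  ccbaeffhged$abfeceh  h
    7  cehccbaeffhged$abfe  e
    8  d$abfecehccbaeffhge  e
    9  ecehccbaeffhged$abf  f
   10  ed$abfecehccbaeffhg  g
   11  effhged$abfecehccba  a
   12  ehccbaeffhged$abfec  c
   13  fecehccbaeffhged$ab  b
   14  ffhged$abfecehccbae  e
   15  fhged$abfecehccbaef  f
   16  ged$abfecehccbaeffh  h
   17  hccbaeffhged$abfece  e
   18  hged$abfecehccbaeff  f

d$bcacheefgacbefhef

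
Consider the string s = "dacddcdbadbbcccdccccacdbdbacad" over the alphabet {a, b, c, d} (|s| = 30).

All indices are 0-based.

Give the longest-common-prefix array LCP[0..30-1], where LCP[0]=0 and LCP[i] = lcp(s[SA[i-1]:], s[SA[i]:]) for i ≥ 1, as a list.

[0, 2, 3, 1, 2, 0, 2, 1, 1, 1, 0, 2, 1, 2, 3, 3, 2, 1, 3, 2, 2, 0, 1, 1, 3, 2, 2, 1, 2, 1]

rank→(start, suffix):
  0 → (26, 'acad')
  1 → (20, 'acdbdbacad')
  2 → (1, 'acddcdbadbbcccdccccacdbdbacad')
  3 → (28, 'ad')
  4 → (8, 'adbbcccdccccacdbdbacad')
  5 → (25, 'bacad')
  6 → (7, 'badbbcccdccccacdbdbacad')
  7 → (10, 'bbcccdccccacdbdbacad')
  8 → (11, 'bcccdccccacdbdbacad')
  9 → (23, 'bdbacad')
  10 → (19, 'cacdbdbacad')
  11 → (27, 'cad')
  12 → (18, 'ccacdbdbacad')
  13 → (17, 'cccacdbdbacad')
  14 → (16, 'ccccacdbdbacad')
  15 → (12, 'cccdccccacdbdbacad')
  16 → (13, 'ccdccccacdbdbacad')
  17 → (5, 'cdbadbbcccdccccacdbdbacad')
  18 → (21, 'cdbdbacad')
  19 → (14, 'cdccccacdbdbacad')
  20 → (2, 'cddcdbadbbcccdccccacdbdbacad')
  21 → (29, 'd')
  22 → (0, 'dacddcdbadbbcccdccccacdbdbacad')
  23 → (24, 'dbacad')
  24 → (6, 'dbadbbcccdccccacdbdbacad')
  25 → (9, 'dbbcccdccccacdbdbacad')
  26 → (22, 'dbdbacad')
  27 → (15, 'dccccacdbdbacad')
  28 → (4, 'dcdbadbbcccdccccacdbdbacad')
  29 → (3, 'ddcdbadbbcccdccccacdbdbacad')

SA = [26, 20, 1, 28, 8, 25, 7, 10, 11, 23, 19, 27, 18, 17, 16, 12, 13, 5, 21, 14, 2, 29, 0, 24, 6, 9, 22, 15, 4, 3]
rank  pair      lcp
   1  s[26:],s[20:]  2  'ac'
   2  s[20:],s[1:]  3  'acd'
   3  s[1:],s[28:]  1  'a'
   4  s[28:],s[8:]  2  'ad'
   5  s[8:],s[25:]  0  ''
   6  s[25:],s[7:]  2  'ba'
   7  s[7:],s[10:]  1  'b'
   8  s[10:],s[11:]  1  'b'
   9  s[11:],s[23:]  1  'b'
  10  s[23:],s[19:]  0  ''
  11  s[19:],s[27:]  2  'ca'
  12  s[27:],s[18:]  1  'c'
  13  s[18:],s[17:]  2  'cc'
  14  s[17:],s[16:]  3  'ccc'
  15  s[16:],s[12:]  3  'ccc'
  16  s[12:],s[13:]  2  'cc'
  17  s[13:],s[5:]  1  'c'
  18  s[5:],s[21:]  3  'cdb'
  19  s[21:],s[14:]  2  'cd'
  20  s[14:],s[2:]  2  'cd'
  21  s[2:],s[29:]  0  ''
  22  s[29:],s[0:]  1  'd'
  23  s[0:],s[24:]  1  'd'
  24  s[24:],s[6:]  3  'dba'
  25  s[6:],s[9:]  2  'db'
  26  s[9:],s[22:]  2  'db'
  27  s[22:],s[15:]  1  'd'
  28  s[15:],s[4:]  2  'dc'
  29  s[4:],s[3:]  1  'd'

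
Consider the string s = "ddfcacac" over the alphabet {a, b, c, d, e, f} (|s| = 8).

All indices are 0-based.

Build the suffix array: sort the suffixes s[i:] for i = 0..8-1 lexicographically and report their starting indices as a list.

rank→(start, suffix):
  0 → (6, 'ac')
  1 → (4, 'acac')
  2 → (7, 'c')
  3 → (5, 'cac')
  4 → (3, 'cacac')
  5 → (0, 'ddfcacac')
  6 → (1, 'dfcacac')
  7 → (2, 'fcacac')

[6, 4, 7, 5, 3, 0, 1, 2]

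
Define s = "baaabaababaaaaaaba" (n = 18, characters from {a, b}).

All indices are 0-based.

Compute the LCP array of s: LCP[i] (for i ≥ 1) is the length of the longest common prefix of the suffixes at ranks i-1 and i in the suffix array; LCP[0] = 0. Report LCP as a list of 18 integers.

rank→(start, suffix):
  0 → (17, 'a')
  1 → (10, 'aaaaaaba')
  2 → (11, 'aaaaaba')
  3 → (12, 'aaaaba')
  4 → (13, 'aaaba')
  5 → (1, 'aaabaababaaaaaaba')
  6 → (14, 'aaba')
  7 → (2, 'aabaababaaaaaaba')
  8 → (5, 'aababaaaaaaba')
  9 → (15, 'aba')
  10 → (8, 'abaaaaaaba')
  11 → (3, 'abaababaaaaaaba')
  12 → (6, 'ababaaaaaaba')
  13 → (16, 'ba')
  14 → (9, 'baaaaaaba')
  15 → (0, 'baaabaababaaaaaaba')
  16 → (4, 'baababaaaaaaba')
  17 → (7, 'babaaaaaaba')

SA = [17, 10, 11, 12, 13, 1, 14, 2, 5, 15, 8, 3, 6, 16, 9, 0, 4, 7]
i: (SA[i-1],SA[i]) lcp shared
  1: (17,10) 1 'a'
  2: (10,11) 5 'aaaaa'
  3: (11,12) 4 'aaaa'
  4: (12,13) 3 'aaa'
  5: (13,1) 5 'aaaba'
  6: (1,14) 2 'aa'
  7: (14,2) 4 'aaba'
  8: (2,5) 4 'aaba'
  9: (5,15) 1 'a'
  10: (15,8) 3 'aba'
  11: (8,3) 4 'abaa'
  12: (3,6) 3 'aba'
  13: (6,16) 0 ''
  14: (16,9) 2 'ba'
  15: (9,0) 4 'baaa'
  16: (0,4) 3 'baa'
  17: (4,7) 2 'ba'

[0, 1, 5, 4, 3, 5, 2, 4, 4, 1, 3, 4, 3, 0, 2, 4, 3, 2]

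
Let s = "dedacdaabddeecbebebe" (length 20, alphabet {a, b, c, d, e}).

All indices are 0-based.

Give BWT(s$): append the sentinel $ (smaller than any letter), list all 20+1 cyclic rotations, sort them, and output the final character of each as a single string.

edadaeeceaceb$dbbbedd

rank  rotation               last
    0  $dedacdaabddeecbebebe  e
    1  aabddeecbebebe$dedacd  d
    2  abddeecbebebe$dedacda  a
    3  acdaabddeecbebebe$ded  d
    4  bddeecbebebe$dedacdaa  a
    5  be$dedacdaabddeecbebe  e
    6  bebe$dedacdaabddeecbe  e
    7  bebebe$dedacdaabddeec  c
    8  cbebebe$dedacdaabddee  e
    9  cdaabddeecbebebe$deda  a
   10  daabddeecbebebe$dedac  c
   11  dacdaabddeecbebebe$de  e
   12  ddeecbebebe$dedacdaab  b
   13  dedacdaabddeecbebebe$  $
   14  deecbebebe$dedacdaabd  d
   15  e$dedacdaabddeecbebeb  b
   16  ebe$dedacdaabddeecbeb  b
   17  ebebe$dedacdaabddeecb  b
   18  ecbebebe$dedacdaabdde  e
   19  edacdaabddeecbebebe$d  d
   20  eecbebebe$dedacdaabdd  d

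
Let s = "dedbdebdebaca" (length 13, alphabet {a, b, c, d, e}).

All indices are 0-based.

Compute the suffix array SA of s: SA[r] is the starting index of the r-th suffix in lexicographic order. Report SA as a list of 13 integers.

sorted suffixes:
  #0 SA[0]=12  'a'
  #1 SA[1]=10  'aca'
  #2 SA[2]=9  'baca'
  #3 SA[3]=6  'bdebaca'
  #4 SA[4]=3  'bdebdebaca'
  #5 SA[5]=11  'ca'
  #6 SA[6]=2  'dbdebdebaca'
  #7 SA[7]=7  'debaca'
  #8 SA[8]=4  'debdebaca'
  #9 SA[9]=0  'dedbdebdebaca'
  #10 SA[10]=8  'ebaca'
  #11 SA[11]=5  'ebdebaca'
  #12 SA[12]=1  'edbdebdebaca'

[12, 10, 9, 6, 3, 11, 2, 7, 4, 0, 8, 5, 1]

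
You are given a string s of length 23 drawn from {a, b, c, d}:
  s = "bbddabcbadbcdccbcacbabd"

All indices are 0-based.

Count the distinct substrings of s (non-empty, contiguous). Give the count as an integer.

249

rank→(start, suffix):
  0 → (4, 'abcbadbcdccbcacbabd')
  1 → (20, 'abd')
  2 → (17, 'acbabd')
  3 → (8, 'adbcdccbcacbabd')
  4 → (19, 'babd')
  5 → (7, 'badbcdccbcacbabd')
  6 → (0, 'bbddabcbadbcdccbcacbabd')
  7 → (15, 'bcacbabd')
  8 → (5, 'bcbadbcdccbcacbabd')
  9 → (10, 'bcdccbcacbabd')
  10 → (21, 'bd')
  11 → (1, 'bddabcbadbcdccbcacbabd')
  12 → (16, 'cacbabd')
  13 → (18, 'cbabd')
  14 → (6, 'cbadbcdccbcacbabd')
  15 → (14, 'cbcacbabd')
  16 → (13, 'ccbcacbabd')
  17 → (11, 'cdccbcacbabd')
  18 → (22, 'd')
  19 → (3, 'dabcbadbcdccbcacbabd')
  20 → (9, 'dbcdccbcacbabd')
  21 → (12, 'dccbcacbabd')
  22 → (2, 'ddabcbadbcdccbcacbabd')

SA = [4, 20, 17, 8, 19, 7, 0, 15, 5, 10, 21, 1, 16, 18, 6, 14, 13, 11, 22, 3, 9, 12, 2]
i: (SA[i-1],SA[i]) lcp shared
  1: (4,20) 2 'ab'
  2: (20,17) 1 'a'
  3: (17,8) 1 'a'
  4: (8,19) 0 ''
  5: (19,7) 2 'ba'
  6: (7,0) 1 'b'
  7: (0,15) 1 'b'
  8: (15,5) 2 'bc'
  9: (5,10) 2 'bc'
  10: (10,21) 1 'b'
  11: (21,1) 2 'bd'
  12: (1,16) 0 ''
  13: (16,18) 1 'c'
  14: (18,6) 3 'cba'
  15: (6,14) 2 'cb'
  16: (14,13) 1 'c'
  17: (13,11) 1 'c'
  18: (11,22) 0 ''
  19: (22,3) 1 'd'
  20: (3,9) 1 'd'
  21: (9,12) 1 'd'
  22: (12,2) 1 'd'

n(n+1)/2 = 23·24/2 = 276
Σ LCP = 0 + 2 + 1 + 1 + 0 + 2 + 1 + 1 + 2 + 2 + 1 + 2 + 0 + 1 + 3 + 2 + 1 + 1 + 0 + 1 + 1 + 1 + 1 = 27
distinct = 276 − 27 = 249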